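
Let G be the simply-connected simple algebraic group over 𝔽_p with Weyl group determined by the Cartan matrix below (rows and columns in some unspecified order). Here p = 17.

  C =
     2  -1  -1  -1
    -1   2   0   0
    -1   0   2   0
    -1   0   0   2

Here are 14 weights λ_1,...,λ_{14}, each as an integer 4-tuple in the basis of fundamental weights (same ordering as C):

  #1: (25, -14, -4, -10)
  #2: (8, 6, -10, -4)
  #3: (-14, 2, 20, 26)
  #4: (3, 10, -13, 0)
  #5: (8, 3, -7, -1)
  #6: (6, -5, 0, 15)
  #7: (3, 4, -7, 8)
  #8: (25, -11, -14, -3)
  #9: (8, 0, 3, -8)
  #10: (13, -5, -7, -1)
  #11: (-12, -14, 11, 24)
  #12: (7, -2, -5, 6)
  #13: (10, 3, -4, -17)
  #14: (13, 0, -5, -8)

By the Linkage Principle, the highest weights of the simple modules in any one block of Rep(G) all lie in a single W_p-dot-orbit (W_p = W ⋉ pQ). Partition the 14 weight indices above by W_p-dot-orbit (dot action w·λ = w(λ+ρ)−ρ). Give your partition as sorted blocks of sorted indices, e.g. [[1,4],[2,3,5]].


Dynkin diagram of C (from the 6 off-diagonal −1 entries): D_4.

Each λ_j+ρ reduced to Ā_17; 4-tuples below use C's row order:

  1: (3, 4, 6, 0)
  2: (3, 4, 6, 0)
  3: (3, 4, 6, 0)
  4: (1, 3, 4, 7)
  5: (3, 4, 6, 0)
  6: (2, 1, 4, 7)
  7: (1, 3, 4, 7)
  8: (2, 1, 4, 7)
  9: (2, 1, 4, 7)
  10: (3, 4, 6, 0)
  11: (1, 3, 4, 7)
  12: (2, 1, 4, 7)
  13: (1, 3, 4, 7)
  14: (2, 1, 4, 7)

Partition of {1..14} into 3 W_17-dot-orbits:

[[1, 2, 3, 5, 10], [4, 7, 11, 13], [6, 8, 9, 12, 14]]


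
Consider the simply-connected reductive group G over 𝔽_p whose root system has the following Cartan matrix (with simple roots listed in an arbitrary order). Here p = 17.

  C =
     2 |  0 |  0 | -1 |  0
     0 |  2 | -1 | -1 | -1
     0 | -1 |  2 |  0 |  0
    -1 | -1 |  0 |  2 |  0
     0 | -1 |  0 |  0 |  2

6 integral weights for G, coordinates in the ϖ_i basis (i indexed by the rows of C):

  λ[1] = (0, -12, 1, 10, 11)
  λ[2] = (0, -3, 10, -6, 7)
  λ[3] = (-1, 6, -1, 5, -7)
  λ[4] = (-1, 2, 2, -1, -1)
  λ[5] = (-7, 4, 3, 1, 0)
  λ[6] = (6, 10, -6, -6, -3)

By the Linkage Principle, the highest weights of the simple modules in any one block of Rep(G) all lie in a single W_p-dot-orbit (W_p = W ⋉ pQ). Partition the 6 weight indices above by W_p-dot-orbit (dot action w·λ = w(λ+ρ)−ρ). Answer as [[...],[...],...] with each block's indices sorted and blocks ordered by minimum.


C ↔ D_5 under row/col permutation; |W(D_5)| = 1920.

λ_j+ρ reflected into Ā_17 (⟨·,θ^∨⟩≤17); 5-tuples as given:

  1: (1, 2, 9, 0, 1);  2: (2, 1, 4, 4, 1);  3: (0, 1, 0, 3, 6);  4: (0, 3, 3, 0, 0);  5: (2, 1, 4, 4, 1);  6: (2, 1, 4, 4, 1)

Grouping the 6 weights by Ā_17-representative: 4 linkage classes.

[[1], [2, 5, 6], [3], [4]]


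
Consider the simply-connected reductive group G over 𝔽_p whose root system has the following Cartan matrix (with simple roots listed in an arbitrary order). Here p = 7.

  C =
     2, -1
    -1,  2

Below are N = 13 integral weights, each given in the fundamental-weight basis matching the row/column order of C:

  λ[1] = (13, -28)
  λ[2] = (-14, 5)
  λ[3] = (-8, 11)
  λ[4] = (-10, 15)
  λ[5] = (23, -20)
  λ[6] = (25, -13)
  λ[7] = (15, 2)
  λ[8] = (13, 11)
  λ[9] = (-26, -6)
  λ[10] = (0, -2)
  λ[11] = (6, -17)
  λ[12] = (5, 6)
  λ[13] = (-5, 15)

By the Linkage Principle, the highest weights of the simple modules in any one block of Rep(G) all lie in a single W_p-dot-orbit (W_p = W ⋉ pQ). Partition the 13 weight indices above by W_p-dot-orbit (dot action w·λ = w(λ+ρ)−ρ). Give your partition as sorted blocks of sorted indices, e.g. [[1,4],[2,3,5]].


A_2 Cartan matrix, 2 simple roots permuted; ρ=(1,1).

W_7-reps of the 13 weights in Ā_7 (same 2-coord order as C):

  1: (0, 1);  2: (0, 1);  3: (2, 0);  4: (2, 0);  5: (3, 2);  6: (2, 0);  7: (3, 2);  8: (2, 0);  9: (3, 2);  10: (0, 1);  11: (2, 0);  12: (0, 1);  13: (3, 2)

The 13 indices split into 3 linkage classes (same alcove rep ⇔ same W_7-dot-orbit):

[[1, 2, 10, 12], [3, 4, 6, 8, 11], [5, 7, 9, 13]]


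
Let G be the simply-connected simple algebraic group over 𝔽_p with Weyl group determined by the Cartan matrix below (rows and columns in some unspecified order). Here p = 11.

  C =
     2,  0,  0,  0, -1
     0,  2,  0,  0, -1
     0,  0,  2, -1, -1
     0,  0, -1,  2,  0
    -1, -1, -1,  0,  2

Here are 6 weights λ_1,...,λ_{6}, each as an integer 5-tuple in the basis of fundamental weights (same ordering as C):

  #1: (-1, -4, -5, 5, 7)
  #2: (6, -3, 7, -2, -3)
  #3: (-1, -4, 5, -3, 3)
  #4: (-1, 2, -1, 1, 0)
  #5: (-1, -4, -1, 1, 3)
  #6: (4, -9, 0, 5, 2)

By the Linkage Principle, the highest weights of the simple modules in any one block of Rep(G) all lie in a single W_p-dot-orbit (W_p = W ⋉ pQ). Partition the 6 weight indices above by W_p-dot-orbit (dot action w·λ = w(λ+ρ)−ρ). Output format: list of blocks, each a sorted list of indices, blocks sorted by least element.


D_5 Cartan matrix, 5 simple roots permuted; ρ=(1,1,1,1,1).

Folding the 6 weights λ_j+ρ into Ā_11 (reps in the given 5-coord order):

    1: (0, 3, 0, 2, 1)
    2: (3, 2, 1, 1, 0)
    3: (0, 3, 0, 2, 1)
    4: (0, 3, 0, 2, 1)
    5: (0, 3, 0, 2, 1)
    6: (0, 3, 0, 2, 1)

Linkage partition of the 6 weights (2 classes, p=11):

[[1, 3, 4, 5, 6], [2]]


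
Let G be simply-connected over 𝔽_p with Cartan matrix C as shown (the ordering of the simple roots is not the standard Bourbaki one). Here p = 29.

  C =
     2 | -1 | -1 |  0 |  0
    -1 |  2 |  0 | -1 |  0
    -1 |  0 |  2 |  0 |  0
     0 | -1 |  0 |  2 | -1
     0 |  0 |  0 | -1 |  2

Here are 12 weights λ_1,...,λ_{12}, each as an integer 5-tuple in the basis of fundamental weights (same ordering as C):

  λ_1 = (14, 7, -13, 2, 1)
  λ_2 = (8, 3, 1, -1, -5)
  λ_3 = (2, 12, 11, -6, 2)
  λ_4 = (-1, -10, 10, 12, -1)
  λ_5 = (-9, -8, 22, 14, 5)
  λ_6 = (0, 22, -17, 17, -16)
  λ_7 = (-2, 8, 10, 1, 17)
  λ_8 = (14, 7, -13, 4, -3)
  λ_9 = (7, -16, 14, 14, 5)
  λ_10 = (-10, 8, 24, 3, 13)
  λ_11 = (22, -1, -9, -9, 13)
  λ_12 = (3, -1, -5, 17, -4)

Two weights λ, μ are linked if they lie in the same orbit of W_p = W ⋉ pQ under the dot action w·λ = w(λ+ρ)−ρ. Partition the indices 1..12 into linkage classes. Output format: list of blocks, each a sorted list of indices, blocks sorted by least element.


C ↔ A_5 under row/col permutation; |W(A_5)| = 720.

Ā_29 reps of the 12 weights (A_5, coords as presented):

  [1] (3, 8, 12, 3, 2) · [2] (9, 0, 2, 4, 0) · [3] (3, 8, 12, 3, 2) · [4] (9, 0, 2, 4, 0) · [5] (7, 8, 8, 0, 6) · [6] (3, 8, 12, 3, 2) · [7] (1, 8, 0, 2, 8) · [8] (3, 8, 12, 3, 2) · [9] (7, 8, 8, 0, 6) · [10] (9, 0, 2, 4, 0) · [11] (7, 8, 8, 0, 6) · [12] (0, 0, 4, 15, 3)

The 12 indices split into 5 linkage classes (same alcove rep ⇔ same W_29-dot-orbit):

[[1, 3, 6, 8], [2, 4, 10], [5, 9, 11], [7], [12]]


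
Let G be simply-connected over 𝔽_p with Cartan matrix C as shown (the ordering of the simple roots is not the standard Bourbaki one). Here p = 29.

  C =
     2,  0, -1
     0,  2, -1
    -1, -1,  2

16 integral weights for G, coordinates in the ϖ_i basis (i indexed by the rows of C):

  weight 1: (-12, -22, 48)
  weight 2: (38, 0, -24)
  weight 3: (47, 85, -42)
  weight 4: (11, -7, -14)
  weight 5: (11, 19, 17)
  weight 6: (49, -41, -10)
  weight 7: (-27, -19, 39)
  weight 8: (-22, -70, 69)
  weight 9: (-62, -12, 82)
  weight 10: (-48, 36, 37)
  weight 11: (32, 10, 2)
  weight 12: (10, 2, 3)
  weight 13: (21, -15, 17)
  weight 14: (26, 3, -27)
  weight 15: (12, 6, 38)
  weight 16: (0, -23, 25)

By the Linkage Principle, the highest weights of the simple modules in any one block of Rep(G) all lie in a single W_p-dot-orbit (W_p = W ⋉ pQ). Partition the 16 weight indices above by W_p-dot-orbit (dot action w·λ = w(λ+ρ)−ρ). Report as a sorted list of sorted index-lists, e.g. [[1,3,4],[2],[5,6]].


Dynkin diagram of C (from the 4 off-diagonal −1 entries): A_3.

Alcove-folded reps (p=29, 16 weights, presented ϖ-order):

  λ_1 → (9, 1, 8);  λ_2 → (6, 12, 1);  λ_3 → (6, 12, 1);  λ_4 → (6, 12, 1);  λ_5 → (9, 1, 8);  λ_6 → (9, 1, 8);  λ_7 → (11, 3, 4);  λ_8 → (9, 1, 8);  λ_9 → (11, 3, 4);  λ_10 → (9, 1, 8);  λ_11 → (11, 3, 4);  λ_12 → (11, 3, 4);  λ_13 → (11, 3, 4);  λ_14 → (1, 22, 4);  λ_15 → (6, 12, 1);  λ_16 → (1, 22, 4)

4 distinct reps among the 16 weights ⇒ 4 W_29-linkage classes:

[[1, 5, 6, 8, 10], [2, 3, 4, 15], [7, 9, 11, 12, 13], [14, 16]]


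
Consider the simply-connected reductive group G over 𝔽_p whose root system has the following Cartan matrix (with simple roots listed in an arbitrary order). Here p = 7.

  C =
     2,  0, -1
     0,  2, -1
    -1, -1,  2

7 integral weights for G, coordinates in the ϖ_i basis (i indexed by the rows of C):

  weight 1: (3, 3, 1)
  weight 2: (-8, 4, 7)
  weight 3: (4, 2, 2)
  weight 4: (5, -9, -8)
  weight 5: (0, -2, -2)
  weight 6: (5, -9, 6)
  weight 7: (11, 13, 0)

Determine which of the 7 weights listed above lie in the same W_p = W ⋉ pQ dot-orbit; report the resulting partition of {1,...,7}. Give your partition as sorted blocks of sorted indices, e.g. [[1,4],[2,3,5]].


C ↔ A_3 under row/col permutation; |W(A_3)| = 24.

Each λ_j+ρ reduced to Ā_7; 3-tuples below use C's row order:

  1: (1, 1, 2) · 2: (1, 1, 0) · 3: (1, 1, 2) · 4: (1, 1, 0) · 5: (1, 1, 0) · 6: (1, 1, 0) · 7: (1, 1, 0)

Grouping the 7 weights by Ā_7-representative: 2 linkage classes.

[[1, 3], [2, 4, 5, 6, 7]]


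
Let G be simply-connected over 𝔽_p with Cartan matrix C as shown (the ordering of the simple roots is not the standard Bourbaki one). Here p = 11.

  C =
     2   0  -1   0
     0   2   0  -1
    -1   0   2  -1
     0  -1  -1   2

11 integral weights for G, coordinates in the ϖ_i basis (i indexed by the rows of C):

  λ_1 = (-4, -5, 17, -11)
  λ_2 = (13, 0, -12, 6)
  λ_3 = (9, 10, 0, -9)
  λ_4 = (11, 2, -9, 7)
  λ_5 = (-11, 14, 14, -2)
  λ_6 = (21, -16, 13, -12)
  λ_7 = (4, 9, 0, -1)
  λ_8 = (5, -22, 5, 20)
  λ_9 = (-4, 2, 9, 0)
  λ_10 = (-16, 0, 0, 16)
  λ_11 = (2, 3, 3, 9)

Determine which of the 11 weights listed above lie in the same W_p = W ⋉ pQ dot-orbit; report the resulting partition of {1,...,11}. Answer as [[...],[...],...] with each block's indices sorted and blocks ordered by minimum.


Root system A_4: the 4×4 matrix C matches after relabeling.

Alcove-folded reps (p=11, 11 weights, presented ϖ-order):

  λ_1+ρ ↦ (1, 3, 3, 1) · λ_2+ρ ↦ (0, 0, 7, 1) · λ_3+ρ ↦ (0, 0, 7, 1) · λ_4+ρ ↦ (0, 0, 7, 1) · λ_5+ρ ↦ (1, 3, 3, 1) · λ_6+ρ ↦ (0, 0, 7, 1) · λ_7+ρ ↦ (0, 5, 1, 0) · λ_8+ρ ↦ (0, 5, 1, 0) · λ_9+ρ ↦ (0, 0, 7, 1) · λ_10+ρ ↦ (1, 3, 3, 1) · λ_11+ρ ↦ (1, 3, 3, 1)

The 11 indices split into 3 linkage classes (same alcove rep ⇔ same W_11-dot-orbit):

[[1, 5, 10, 11], [2, 3, 4, 6, 9], [7, 8]]


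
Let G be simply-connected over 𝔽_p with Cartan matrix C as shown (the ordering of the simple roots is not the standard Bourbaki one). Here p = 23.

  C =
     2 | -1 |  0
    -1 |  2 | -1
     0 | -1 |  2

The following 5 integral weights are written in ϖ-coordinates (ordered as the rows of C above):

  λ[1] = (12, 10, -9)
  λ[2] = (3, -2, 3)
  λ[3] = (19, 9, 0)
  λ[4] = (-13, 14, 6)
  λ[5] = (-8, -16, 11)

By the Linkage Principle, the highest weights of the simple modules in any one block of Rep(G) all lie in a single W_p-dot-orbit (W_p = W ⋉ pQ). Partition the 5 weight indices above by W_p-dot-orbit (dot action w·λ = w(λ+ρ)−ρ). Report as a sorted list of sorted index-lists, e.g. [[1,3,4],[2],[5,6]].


A_3 Cartan matrix, 3 simple roots permuted; ρ=(1,1,1).

Alcove-folded reps (p=23, 5 weights, presented ϖ-order):

  1: (12, 3, 7)
  2: (3, 1, 3)
  3: (12, 3, 7)
  4: (12, 3, 7)
  5: (12, 3, 7)

Linkage partition of the 5 weights (2 classes, p=23):

[[1, 3, 4, 5], [2]]


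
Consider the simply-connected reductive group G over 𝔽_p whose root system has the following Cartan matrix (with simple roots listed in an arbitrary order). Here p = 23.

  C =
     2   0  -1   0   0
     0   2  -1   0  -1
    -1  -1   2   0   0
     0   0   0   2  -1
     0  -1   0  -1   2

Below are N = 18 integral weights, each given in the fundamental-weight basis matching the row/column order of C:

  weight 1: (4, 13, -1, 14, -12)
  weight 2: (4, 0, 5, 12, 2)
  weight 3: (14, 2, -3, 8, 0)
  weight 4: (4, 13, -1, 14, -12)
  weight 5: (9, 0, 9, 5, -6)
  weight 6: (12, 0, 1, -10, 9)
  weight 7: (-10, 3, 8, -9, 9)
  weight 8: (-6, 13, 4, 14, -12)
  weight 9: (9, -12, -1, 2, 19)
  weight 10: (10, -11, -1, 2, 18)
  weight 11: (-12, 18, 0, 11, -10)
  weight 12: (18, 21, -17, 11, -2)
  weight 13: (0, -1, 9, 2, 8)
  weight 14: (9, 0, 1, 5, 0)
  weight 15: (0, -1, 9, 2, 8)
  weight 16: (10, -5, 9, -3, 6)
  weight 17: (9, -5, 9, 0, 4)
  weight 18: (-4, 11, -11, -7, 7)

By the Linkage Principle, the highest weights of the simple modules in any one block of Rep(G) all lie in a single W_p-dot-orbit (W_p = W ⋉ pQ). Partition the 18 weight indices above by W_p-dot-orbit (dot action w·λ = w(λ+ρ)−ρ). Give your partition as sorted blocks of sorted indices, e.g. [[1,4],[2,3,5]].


C ↔ A_5 under row/col permutation; |W(A_5)| = 720.

Folding the 18 weights λ_j+ρ into Ā_23 (reps in the given 5-coord order):

  1: (5, 3, 0, 4, 11)
  2: (0, 1, 6, 8, 3)
  3: (10, 1, 2, 6, 1)
  4: (5, 3, 0, 4, 11)
  5: (10, 4, 6, 1, 1)
  6: (10, 1, 2, 6, 1)
  7: (9, 4, 0, 8, 2)
  8: (5, 3, 0, 4, 11)
  9: (1, 0, 10, 3, 9)
  10: (1, 0, 10, 3, 9)
  11: (1, 0, 10, 3, 9)
  12: (10, 4, 6, 1, 1)
  13: (1, 0, 10, 3, 9)
  14: (10, 1, 2, 6, 1)
  15: (1, 0, 10, 3, 9)
  16: (10, 4, 6, 1, 1)
  17: (10, 4, 6, 1, 1)
  18: (10, 1, 2, 6, 1)

Grouping the 18 weights by Ā_23-representative: 6 linkage classes.

[[1, 4, 8], [2], [3, 6, 14, 18], [5, 12, 16, 17], [7], [9, 10, 11, 13, 15]]


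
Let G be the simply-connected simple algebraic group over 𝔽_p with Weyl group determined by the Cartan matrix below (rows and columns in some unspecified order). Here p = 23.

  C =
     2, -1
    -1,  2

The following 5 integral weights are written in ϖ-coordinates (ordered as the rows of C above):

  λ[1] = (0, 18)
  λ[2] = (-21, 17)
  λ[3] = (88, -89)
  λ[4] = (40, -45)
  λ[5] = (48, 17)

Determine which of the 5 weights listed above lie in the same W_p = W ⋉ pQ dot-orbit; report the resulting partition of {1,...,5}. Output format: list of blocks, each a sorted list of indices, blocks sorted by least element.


C ↔ A_2 under row/col permutation; |W(A_2)| = 6.

Folding the 5 weights λ_j+ρ into Ā_23 (reps in the given 2-coord order):

  λ_1+ρ ↦ (1, 19)
  λ_2+ρ ↦ (18, 2)
  λ_3+ρ ↦ (1, 19)
  λ_4+ρ ↦ (18, 2)
  λ_5+ρ ↦ (18, 2)

The 5 indices split into 2 linkage classes (same alcove rep ⇔ same W_23-dot-orbit):

[[1, 3], [2, 4, 5]]


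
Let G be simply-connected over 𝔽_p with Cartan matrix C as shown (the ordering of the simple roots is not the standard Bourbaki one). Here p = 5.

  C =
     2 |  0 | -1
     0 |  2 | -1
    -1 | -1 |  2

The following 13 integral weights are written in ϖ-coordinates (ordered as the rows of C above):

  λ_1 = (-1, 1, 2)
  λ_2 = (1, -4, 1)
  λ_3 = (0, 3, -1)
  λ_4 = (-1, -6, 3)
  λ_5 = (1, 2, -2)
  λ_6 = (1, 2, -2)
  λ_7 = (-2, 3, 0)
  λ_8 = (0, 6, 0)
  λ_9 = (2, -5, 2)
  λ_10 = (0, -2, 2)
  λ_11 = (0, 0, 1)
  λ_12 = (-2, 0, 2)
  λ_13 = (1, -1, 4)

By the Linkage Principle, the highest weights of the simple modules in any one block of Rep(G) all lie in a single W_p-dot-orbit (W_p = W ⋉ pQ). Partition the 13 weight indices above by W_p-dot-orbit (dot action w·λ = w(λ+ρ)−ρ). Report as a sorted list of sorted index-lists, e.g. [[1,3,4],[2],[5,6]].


Cartan matrix: type A_3 (|W|=24); un-permuting the 3 rows.

λ_j+ρ reflected into Ā_5 (⟨·,θ^∨⟩≤5); 3-tuples as given:

  [1] (0, 2, 3) · [2] (1, 2, 1) · [3] (1, 4, 0) · [4] (1, 4, 0) · [5] (1, 2, 1) · [6] (1, 2, 1) · [7] (1, 4, 0) · [8] (1, 1, 2) · [9] (1, 2, 1) · [10] (1, 1, 2) · [11] (1, 1, 2) · [12] (1, 1, 2) · [13] (0, 2, 3)

Grouping the 13 weights by Ā_5-representative: 4 linkage classes.

[[1, 13], [2, 5, 6, 9], [3, 4, 7], [8, 10, 11, 12]]


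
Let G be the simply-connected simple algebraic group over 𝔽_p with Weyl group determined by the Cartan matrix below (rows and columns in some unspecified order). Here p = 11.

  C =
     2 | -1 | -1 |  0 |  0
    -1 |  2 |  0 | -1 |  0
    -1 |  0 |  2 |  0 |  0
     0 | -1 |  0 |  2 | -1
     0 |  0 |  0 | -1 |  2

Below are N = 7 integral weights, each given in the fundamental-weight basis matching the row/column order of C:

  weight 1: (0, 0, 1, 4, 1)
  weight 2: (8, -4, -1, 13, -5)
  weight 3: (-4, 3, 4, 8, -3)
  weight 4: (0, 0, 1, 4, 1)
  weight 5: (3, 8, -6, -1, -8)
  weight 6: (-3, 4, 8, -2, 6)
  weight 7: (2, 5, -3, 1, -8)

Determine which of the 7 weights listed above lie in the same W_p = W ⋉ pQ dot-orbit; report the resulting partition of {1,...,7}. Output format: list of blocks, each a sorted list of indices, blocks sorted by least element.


Type A_5, rank 5, |W|=720; reorder rows/cols to standard.

Folding the 7 weights λ_j+ρ into Ā_11 (reps in the given 5-coord order):

  λ_1+ρ ↦ (1, 1, 2, 5, 2)
  λ_2+ρ ↦ (3, 0, 1, 2, 0)
  λ_3+ρ ↦ (1, 1, 2, 5, 2)
  λ_4+ρ ↦ (1, 1, 2, 5, 2)
  λ_5+ρ ↦ (1, 1, 2, 5, 2)
  λ_6+ρ ↦ (2, 2, 0, 0, 1)
  λ_7+ρ ↦ (1, 1, 2, 5, 2)

Grouping the 7 weights by Ā_11-representative: 3 linkage classes.

[[1, 3, 4, 5, 7], [2], [6]]


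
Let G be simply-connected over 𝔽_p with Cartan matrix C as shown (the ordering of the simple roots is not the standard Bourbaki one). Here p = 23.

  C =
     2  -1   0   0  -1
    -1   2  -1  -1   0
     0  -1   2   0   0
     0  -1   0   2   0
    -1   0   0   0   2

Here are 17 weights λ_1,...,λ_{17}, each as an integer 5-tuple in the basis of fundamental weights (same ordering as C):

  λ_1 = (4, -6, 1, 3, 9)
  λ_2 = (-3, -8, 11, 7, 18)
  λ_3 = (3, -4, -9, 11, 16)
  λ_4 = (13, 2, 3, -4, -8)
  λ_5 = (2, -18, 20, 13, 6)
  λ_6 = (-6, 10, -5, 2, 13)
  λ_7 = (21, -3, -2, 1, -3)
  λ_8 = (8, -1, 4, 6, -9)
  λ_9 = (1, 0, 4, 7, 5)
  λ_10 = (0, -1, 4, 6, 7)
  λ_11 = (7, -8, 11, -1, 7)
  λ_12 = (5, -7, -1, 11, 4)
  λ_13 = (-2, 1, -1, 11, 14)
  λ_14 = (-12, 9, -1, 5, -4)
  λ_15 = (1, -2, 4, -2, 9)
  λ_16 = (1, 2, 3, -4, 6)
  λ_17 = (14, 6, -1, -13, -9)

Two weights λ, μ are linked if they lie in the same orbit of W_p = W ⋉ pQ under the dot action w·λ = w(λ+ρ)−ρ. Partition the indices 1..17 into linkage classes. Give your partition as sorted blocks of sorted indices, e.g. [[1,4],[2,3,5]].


D_5 Cartan matrix, 5 simple roots permuted; ρ=(1,1,1,1,1).

Ā_23 reps of the 17 weights (D_5, coords as presented):

  λ_1+ρ ↦ (0, 1, 3, 1, 10)
  λ_2+ρ ↦ (0, 1, 3, 1, 10)
  λ_3+ρ ↦ (0, 1, 3, 1, 10)
  λ_4+ρ ↦ (2, 0, 4, 3, 7)
  λ_5+ρ ↦ (2, 0, 4, 3, 7)
  λ_6+ρ ↦ (2, 0, 4, 3, 7)
  λ_7+ρ ↦ (1, 0, 2, 1, 2)
  λ_8+ρ ↦ (1, 0, 5, 7, 8)
  λ_9+ρ ↦ (0, 1, 5, 8, 6)
  λ_10+ρ ↦ (1, 0, 5, 7, 8)
  λ_11+ρ ↦ (1, 0, 5, 7, 8)
  λ_12+ρ ↦ (0, 0, 6, 6, 5)
  λ_13+ρ ↦ (1, 0, 5, 7, 8)
  λ_14+ρ ↦ (0, 1, 3, 1, 10)
  λ_15+ρ ↦ (0, 1, 3, 1, 10)
  λ_16+ρ ↦ (2, 0, 4, 3, 7)
  λ_17+ρ ↦ (1, 0, 5, 7, 8)

Partition of {1..17} into 6 W_23-dot-orbits:

[[1, 2, 3, 14, 15], [4, 5, 6, 16], [7], [8, 10, 11, 13, 17], [9], [12]]


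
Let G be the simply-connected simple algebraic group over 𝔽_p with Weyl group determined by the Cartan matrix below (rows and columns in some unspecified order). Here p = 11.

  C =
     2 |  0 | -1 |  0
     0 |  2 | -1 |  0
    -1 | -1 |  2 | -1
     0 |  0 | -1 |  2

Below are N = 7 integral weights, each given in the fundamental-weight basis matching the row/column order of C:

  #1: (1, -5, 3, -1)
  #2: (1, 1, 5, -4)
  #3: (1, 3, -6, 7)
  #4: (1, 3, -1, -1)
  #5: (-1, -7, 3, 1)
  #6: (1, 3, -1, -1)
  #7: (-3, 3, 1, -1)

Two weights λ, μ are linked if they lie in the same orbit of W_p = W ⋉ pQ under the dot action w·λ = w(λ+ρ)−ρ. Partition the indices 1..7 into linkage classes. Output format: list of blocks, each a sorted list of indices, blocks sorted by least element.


Dynkin diagram of C (from the 6 off-diagonal −1 entries): D_4.

λ_j+ρ reflected into Ā_11 (⟨·,θ^∨⟩≤11); 4-tuples as given:

  λ_1 → (2, 4, 0, 0);  λ_2 → (2, 2, 1, 3);  λ_3 → (3, 1, 1, 3);  λ_4 → (2, 4, 0, 0);  λ_5 → (2, 4, 0, 0);  λ_6 → (2, 4, 0, 0);  λ_7 → (2, 4, 0, 0)

Linkage partition of the 7 weights (3 classes, p=11):

[[1, 4, 5, 6, 7], [2], [3]]


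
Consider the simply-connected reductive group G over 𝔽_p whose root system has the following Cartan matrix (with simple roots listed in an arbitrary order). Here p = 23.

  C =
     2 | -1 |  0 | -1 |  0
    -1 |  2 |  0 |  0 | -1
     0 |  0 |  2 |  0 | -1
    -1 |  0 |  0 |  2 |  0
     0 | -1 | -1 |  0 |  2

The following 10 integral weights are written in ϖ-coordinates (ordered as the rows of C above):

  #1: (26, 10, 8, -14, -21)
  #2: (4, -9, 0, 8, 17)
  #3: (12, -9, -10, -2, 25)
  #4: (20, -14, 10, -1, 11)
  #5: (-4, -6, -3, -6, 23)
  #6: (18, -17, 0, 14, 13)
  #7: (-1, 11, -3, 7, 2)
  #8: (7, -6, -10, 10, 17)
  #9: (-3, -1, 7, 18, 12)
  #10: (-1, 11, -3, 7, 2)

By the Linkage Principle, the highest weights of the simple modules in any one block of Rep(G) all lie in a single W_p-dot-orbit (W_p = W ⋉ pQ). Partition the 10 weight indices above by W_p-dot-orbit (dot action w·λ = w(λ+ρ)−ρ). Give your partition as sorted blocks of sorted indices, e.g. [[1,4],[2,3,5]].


Dynkin diagram of C (from the 8 off-diagonal −1 entries): A_5.

Each λ_j+ρ reduced to Ā_23; 5-tuples below use C's row order:

  1: (3, 5, 0, 2, 4)
  2: (3, 5, 1, 4, 9)
  3: (3, 5, 1, 4, 9)
  4: (0, 12, 2, 8, 1)
  5: (3, 5, 1, 4, 9)
  6: (3, 5, 1, 4, 9)
  7: (0, 12, 2, 8, 1)
  8: (3, 5, 0, 2, 4)
  9: (0, 2, 7, 2, 4)
  10: (0, 12, 2, 8, 1)

4 distinct reps among the 10 weights ⇒ 4 W_23-linkage classes:

[[1, 8], [2, 3, 5, 6], [4, 7, 10], [9]]


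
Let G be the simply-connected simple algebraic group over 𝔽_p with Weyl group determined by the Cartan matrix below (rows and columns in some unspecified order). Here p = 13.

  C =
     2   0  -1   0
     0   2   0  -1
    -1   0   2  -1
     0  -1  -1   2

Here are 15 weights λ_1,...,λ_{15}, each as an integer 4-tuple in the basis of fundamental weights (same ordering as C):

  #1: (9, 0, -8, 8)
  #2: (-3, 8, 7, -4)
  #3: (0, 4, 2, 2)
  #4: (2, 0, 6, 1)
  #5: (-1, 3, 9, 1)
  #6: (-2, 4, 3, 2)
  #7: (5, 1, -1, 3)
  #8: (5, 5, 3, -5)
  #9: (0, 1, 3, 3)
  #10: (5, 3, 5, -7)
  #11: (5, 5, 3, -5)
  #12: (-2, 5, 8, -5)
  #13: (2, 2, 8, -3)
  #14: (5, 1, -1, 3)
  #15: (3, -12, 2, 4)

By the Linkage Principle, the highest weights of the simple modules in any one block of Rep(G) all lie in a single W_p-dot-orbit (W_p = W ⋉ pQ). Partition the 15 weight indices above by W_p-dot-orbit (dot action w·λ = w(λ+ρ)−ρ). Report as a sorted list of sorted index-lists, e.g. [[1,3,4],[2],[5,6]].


Dynkin diagram of C (from the 6 off-diagonal −1 entries): A_4.

Ā_13 reps of the 15 weights (A_4, coords as presented):

    λ_1 → (3, 1, 7, 2)
    λ_2 → (1, 5, 3, 3)
    λ_3 → (1, 5, 3, 3)
    λ_4 → (3, 1, 7, 2)
    λ_5 → (3, 1, 7, 2)
    λ_6 → (1, 5, 3, 3)
    λ_7 → (6, 2, 0, 4)
    λ_8 → (6, 2, 0, 4)
    λ_9 → (1, 2, 4, 4)
    λ_10 → (6, 2, 0, 4)
    λ_11 → (6, 2, 0, 4)
    λ_12 → (1, 2, 4, 4)
    λ_13 → (3, 1, 7, 2)
    λ_14 → (6, 2, 0, 4)
    λ_15 → (1, 5, 3, 3)

4 distinct reps among the 15 weights ⇒ 4 W_13-linkage classes:

[[1, 4, 5, 13], [2, 3, 6, 15], [7, 8, 10, 11, 14], [9, 12]]


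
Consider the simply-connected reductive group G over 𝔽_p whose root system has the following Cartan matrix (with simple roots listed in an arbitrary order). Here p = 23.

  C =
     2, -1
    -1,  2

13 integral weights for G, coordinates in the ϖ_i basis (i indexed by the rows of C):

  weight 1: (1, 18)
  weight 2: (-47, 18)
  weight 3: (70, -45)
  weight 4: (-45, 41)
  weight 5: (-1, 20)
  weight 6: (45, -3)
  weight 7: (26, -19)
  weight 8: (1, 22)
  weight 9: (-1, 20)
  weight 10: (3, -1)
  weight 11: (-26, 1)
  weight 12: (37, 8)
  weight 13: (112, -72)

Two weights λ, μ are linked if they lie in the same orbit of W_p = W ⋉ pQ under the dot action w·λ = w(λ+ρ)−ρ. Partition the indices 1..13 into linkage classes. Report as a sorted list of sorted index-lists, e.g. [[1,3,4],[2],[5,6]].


Cartan matrix: type A_2 (|W|=6); un-permuting the 2 rows.

Ā_23 reps of the 13 weights (A_2, coords as presented):

  1: (2, 19);  2: (4, 0);  3: (2, 19);  4: (2, 19);  5: (0, 21);  6: (0, 21);  7: (5, 14);  8: (0, 21);  9: (0, 21);  10: (4, 0);  11: (0, 21);  12: (1, 14);  13: (2, 19)

5 distinct reps among the 13 weights ⇒ 5 W_23-linkage classes:

[[1, 3, 4, 13], [2, 10], [5, 6, 8, 9, 11], [7], [12]]


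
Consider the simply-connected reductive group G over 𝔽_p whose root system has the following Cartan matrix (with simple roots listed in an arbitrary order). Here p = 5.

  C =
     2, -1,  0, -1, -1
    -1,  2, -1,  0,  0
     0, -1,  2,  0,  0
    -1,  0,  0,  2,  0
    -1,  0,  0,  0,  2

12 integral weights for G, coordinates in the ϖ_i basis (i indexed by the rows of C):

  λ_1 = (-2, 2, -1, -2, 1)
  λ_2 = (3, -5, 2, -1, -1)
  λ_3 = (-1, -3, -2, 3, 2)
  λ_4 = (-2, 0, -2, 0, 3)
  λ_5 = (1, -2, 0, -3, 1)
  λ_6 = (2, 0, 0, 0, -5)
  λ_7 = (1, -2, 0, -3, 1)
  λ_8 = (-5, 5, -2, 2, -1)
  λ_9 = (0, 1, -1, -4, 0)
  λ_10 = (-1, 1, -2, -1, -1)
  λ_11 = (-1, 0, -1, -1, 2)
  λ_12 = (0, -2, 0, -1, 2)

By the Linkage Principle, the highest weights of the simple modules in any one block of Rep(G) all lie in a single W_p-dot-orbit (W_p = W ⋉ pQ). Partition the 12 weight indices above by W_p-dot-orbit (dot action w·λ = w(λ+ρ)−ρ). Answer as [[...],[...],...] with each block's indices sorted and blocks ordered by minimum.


C ↔ D_5 under row/col permutation; |W(D_5)| = 1920.

Folding the 12 weights λ_j+ρ into Ā_5 (reps in the given 5-coord order):

  [1] (1, 1, 0, 1, 0)
  [2] (0, 1, 1, 0, 0)
  [3] (1, 0, 0, 1, 0)
  [4] (0, 1, 0, 0, 3)
  [5] (1, 0, 0, 1, 1)
  [6] (0, 1, 0, 0, 3)
  [7] (1, 0, 0, 1, 1)
  [8] (0, 1, 0, 0, 3)
  [9] (1, 0, 0, 1, 1)
  [10] (0, 1, 1, 0, 0)
  [11] (0, 1, 0, 0, 3)
  [12] (0, 1, 0, 0, 3)

These 12 weights hit 5 W_5-dot-orbits; sizes (1, 2, 1, 5, 3):

[[1], [2, 10], [3], [4, 6, 8, 11, 12], [5, 7, 9]]


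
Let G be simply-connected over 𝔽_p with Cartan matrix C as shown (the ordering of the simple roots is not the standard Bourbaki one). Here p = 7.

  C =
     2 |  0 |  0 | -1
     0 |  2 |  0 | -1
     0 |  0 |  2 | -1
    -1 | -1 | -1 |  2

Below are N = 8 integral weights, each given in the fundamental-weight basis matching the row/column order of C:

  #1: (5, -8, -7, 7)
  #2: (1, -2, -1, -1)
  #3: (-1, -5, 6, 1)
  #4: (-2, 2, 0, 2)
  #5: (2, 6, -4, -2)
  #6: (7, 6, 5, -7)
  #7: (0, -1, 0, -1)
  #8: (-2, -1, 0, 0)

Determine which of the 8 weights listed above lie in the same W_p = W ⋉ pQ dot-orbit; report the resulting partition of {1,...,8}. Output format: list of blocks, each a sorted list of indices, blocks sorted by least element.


Root system D_4: the 4×4 matrix C matches after relabeling.

Ā_7 reps of the 8 weights (D_4, coords as presented):

  λ_1 → (1, 0, 1, 0) · λ_2 → (1, 0, 1, 0) · λ_3 → (0, 0, 3, 2) · λ_4 → (1, 3, 1, 0) · λ_5 → (1, 3, 1, 0) · λ_6 → (1, 0, 1, 0) · λ_7 → (1, 0, 1, 0) · λ_8 → (1, 0, 1, 0)

Linkage partition of the 8 weights (3 classes, p=7):

[[1, 2, 6, 7, 8], [3], [4, 5]]


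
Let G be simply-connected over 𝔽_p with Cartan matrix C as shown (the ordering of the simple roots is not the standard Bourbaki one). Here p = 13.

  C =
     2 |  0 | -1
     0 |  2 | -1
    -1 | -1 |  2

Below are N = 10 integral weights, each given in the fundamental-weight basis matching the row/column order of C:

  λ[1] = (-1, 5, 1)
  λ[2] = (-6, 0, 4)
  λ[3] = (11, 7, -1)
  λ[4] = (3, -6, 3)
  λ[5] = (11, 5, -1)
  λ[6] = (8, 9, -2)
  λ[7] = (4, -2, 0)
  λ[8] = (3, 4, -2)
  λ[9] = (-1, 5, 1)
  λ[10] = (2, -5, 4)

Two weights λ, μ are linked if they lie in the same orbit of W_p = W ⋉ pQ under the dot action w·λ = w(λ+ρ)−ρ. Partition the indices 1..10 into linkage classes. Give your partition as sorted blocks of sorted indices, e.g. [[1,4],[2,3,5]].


Cartan matrix: type A_3 (|W|=24); un-permuting the 3 rows.

Folding the 10 weights λ_j+ρ into Ā_13 (reps in the given 3-coord order):

  λ_1+ρ ↦ (0, 6, 2) · λ_2+ρ ↦ (5, 1, 0) · λ_3+ρ ↦ (5, 1, 0) · λ_4+ρ ↦ (3, 4, 1) · λ_5+ρ ↦ (7, 1, 0) · λ_6+ρ ↦ (3, 4, 1) · λ_7+ρ ↦ (5, 1, 0) · λ_8+ρ ↦ (3, 4, 1) · λ_9+ρ ↦ (0, 6, 2) · λ_10+ρ ↦ (3, 4, 1)

Partition of {1..10} into 4 W_13-dot-orbits:

[[1, 9], [2, 3, 7], [4, 6, 8, 10], [5]]


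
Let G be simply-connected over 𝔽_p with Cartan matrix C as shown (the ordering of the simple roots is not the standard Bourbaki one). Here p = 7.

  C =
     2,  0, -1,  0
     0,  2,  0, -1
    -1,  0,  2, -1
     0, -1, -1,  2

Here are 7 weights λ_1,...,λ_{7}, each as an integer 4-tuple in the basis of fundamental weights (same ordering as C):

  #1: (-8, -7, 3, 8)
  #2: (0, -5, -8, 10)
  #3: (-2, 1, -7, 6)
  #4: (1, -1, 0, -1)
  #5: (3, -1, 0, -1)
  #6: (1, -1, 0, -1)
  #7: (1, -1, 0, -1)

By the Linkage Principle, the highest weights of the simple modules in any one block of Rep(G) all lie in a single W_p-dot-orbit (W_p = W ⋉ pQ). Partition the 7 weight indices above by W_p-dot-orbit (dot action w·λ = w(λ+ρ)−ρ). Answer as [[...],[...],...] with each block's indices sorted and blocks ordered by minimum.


Dynkin diagram of C (from the 6 off-diagonal −1 entries): A_4.

Each λ_j+ρ reduced to Ā_7; 4-tuples below use C's row order:

  λ_1+ρ ↦ (2, 0, 1, 0);  λ_2+ρ ↦ (2, 0, 1, 0);  λ_3+ρ ↦ (4, 0, 1, 0);  λ_4+ρ ↦ (2, 0, 1, 0);  λ_5+ρ ↦ (4, 0, 1, 0);  λ_6+ρ ↦ (2, 0, 1, 0);  λ_7+ρ ↦ (2, 0, 1, 0)

These 7 weights hit 2 W_7-dot-orbits; sizes (5, 2):

[[1, 2, 4, 6, 7], [3, 5]]


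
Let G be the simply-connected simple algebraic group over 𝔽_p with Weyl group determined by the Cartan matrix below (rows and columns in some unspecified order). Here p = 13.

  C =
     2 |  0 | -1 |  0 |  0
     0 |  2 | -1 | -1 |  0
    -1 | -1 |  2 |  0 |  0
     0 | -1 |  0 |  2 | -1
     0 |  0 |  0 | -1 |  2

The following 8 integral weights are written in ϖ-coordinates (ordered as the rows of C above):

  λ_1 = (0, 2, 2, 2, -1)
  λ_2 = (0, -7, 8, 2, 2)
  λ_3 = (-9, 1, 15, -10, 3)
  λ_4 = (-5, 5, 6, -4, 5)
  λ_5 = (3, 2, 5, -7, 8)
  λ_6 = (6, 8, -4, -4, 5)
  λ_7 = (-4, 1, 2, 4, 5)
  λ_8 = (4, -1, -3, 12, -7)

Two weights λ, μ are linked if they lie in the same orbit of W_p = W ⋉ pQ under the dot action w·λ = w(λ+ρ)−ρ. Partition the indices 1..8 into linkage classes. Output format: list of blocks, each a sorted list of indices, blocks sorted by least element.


Root system A_5: the 5×5 matrix C matches after relabeling.

W_13-reps of the 8 weights in Ā_13 (same 5-coord order as C):

  1: (1, 3, 3, 3, 0) · 2: (1, 3, 3, 3, 0) · 3: (3, 4, 1, 0, 3) · 4: (1, 3, 3, 3, 0) · 5: (1, 3, 3, 3, 0) · 6: (1, 3, 3, 3, 0) · 7: (0, 2, 0, 5, 3) · 8: (0, 2, 0, 5, 3)

Linkage partition of the 8 weights (3 classes, p=13):

[[1, 2, 4, 5, 6], [3], [7, 8]]


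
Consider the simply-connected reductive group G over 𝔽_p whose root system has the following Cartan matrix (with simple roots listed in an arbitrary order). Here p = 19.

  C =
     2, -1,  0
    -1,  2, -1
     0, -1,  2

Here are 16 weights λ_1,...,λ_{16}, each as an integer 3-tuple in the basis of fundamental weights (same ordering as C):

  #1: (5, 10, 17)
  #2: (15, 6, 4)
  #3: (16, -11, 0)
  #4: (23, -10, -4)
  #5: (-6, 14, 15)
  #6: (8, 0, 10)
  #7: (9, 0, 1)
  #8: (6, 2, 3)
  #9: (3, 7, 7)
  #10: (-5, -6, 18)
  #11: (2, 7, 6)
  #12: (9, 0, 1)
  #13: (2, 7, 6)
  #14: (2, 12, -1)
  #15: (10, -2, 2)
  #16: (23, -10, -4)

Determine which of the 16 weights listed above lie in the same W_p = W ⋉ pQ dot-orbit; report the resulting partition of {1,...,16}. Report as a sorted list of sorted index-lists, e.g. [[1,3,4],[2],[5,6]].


Cartan matrix: type A_3 (|W|=24); un-permuting the 3 rows.

Folding the 16 weights λ_j+ρ into Ā_19 (reps in the given 3-coord order):

  [1] (10, 1, 2);  [2] (7, 3, 4);  [3] (7, 1, 9);  [4] (7, 3, 4);  [5] (7, 3, 4);  [6] (7, 1, 9);  [7] (10, 1, 2);  [8] (7, 3, 4);  [9] (3, 8, 7);  [10] (5, 4, 10);  [11] (3, 8, 7);  [12] (10, 1, 2);  [13] (3, 8, 7);  [14] (3, 13, 0);  [15] (10, 1, 2);  [16] (7, 3, 4)

These 16 weights hit 6 W_19-dot-orbits; sizes (4, 5, 2, 3, 1, 1):

[[1, 7, 12, 15], [2, 4, 5, 8, 16], [3, 6], [9, 11, 13], [10], [14]]


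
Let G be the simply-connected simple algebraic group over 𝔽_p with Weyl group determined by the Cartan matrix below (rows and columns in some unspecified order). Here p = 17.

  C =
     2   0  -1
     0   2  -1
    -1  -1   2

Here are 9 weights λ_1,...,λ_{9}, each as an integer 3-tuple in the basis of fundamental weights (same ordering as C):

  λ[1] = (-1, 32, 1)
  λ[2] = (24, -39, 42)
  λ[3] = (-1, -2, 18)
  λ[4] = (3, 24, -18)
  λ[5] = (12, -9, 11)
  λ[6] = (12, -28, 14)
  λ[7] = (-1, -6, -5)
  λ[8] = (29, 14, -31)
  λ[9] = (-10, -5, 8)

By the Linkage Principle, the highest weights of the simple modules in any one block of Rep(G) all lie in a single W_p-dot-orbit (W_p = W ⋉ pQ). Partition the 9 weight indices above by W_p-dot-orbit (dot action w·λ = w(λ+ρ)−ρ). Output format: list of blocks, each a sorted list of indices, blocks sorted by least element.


C ↔ A_3 under row/col permutation; |W(A_3)| = 24.

Each λ_j+ρ reduced to Ā_17; 3-tuples below use C's row order:

  λ_1 → (1, 0, 15);  λ_2 → (5, 0, 4);  λ_3 → (1, 0, 15);  λ_4 → (5, 0, 4);  λ_5 → (5, 0, 4);  λ_6 → (10, 4, 2);  λ_7 → (5, 0, 4);  λ_8 → (13, 2, 2);  λ_9 → (5, 0, 4)

Partition of {1..9} into 4 W_17-dot-orbits:

[[1, 3], [2, 4, 5, 7, 9], [6], [8]]


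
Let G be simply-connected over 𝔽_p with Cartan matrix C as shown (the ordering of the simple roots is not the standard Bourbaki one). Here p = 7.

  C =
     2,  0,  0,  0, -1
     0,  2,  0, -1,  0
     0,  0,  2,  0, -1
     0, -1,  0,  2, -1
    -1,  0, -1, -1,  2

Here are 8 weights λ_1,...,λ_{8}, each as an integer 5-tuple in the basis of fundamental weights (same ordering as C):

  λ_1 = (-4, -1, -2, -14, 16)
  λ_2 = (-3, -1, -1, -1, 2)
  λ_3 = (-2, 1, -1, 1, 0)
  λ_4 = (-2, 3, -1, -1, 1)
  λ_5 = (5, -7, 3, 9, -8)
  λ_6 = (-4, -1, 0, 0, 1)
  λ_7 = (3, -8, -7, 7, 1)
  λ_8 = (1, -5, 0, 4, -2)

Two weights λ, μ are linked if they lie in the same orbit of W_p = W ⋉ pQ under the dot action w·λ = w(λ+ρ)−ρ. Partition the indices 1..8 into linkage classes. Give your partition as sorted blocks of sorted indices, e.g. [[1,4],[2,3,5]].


D_5 Cartan matrix, 5 simple roots permuted; ρ=(1,1,1,1,1).

Each λ_j+ρ reduced to Ā_7; 5-tuples below use C's row order:

  [1] (2, 0, 0, 0, 1) · [2] (2, 0, 0, 0, 1) · [3] (1, 2, 0, 2, 0) · [4] (1, 4, 0, 0, 1) · [5] (2, 0, 0, 0, 1) · [6] (2, 0, 0, 0, 1) · [7] (2, 0, 0, 0, 1) · [8] (1, 4, 0, 0, 1)

These 8 weights hit 3 W_7-dot-orbits; sizes (5, 1, 2):

[[1, 2, 5, 6, 7], [3], [4, 8]]


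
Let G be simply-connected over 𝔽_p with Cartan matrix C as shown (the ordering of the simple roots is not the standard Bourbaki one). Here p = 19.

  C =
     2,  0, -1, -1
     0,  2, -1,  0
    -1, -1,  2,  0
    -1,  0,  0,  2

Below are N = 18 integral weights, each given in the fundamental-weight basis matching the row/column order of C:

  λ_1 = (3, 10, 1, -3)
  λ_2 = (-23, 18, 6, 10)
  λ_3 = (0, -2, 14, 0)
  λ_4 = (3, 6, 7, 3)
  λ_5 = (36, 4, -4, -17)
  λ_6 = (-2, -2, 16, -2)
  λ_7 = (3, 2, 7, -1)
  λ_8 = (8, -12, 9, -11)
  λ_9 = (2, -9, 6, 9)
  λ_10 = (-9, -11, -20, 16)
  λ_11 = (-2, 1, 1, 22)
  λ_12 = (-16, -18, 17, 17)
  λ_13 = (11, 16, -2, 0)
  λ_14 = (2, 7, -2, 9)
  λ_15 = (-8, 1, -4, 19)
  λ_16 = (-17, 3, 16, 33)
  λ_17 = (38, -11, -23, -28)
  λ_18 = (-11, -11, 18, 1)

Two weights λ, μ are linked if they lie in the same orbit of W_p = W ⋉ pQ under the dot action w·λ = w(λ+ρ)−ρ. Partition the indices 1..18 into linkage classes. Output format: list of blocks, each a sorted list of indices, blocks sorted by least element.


C ↔ A_4 under row/col permutation; |W(A_4)| = 120.

Each λ_j+ρ reduced to Ā_19; 4-tuples below use C's row order:

  λ_1 → (2, 11, 2, 2) · λ_2 → (4, 3, 8, 0) · λ_3 → (1, 1, 14, 1) · λ_4 → (4, 3, 8, 0) · λ_5 → (1, 1, 14, 1) · λ_6 → (1, 1, 14, 1) · λ_7 → (4, 3, 8, 0) · λ_8 → (1, 9, 1, 8) · λ_9 → (2, 6, 1, 9) · λ_10 → (1, 9, 1, 8) · λ_11 → (3, 1, 1, 12) · λ_12 → (1, 1, 14, 1) · λ_13 → (2, 6, 1, 9) · λ_14 → (2, 6, 1, 9) · λ_15 → (2, 6, 1, 9) · λ_16 → (1, 1, 14, 1) · λ_17 → (2, 6, 1, 9) · λ_18 → (1, 9, 1, 8)

6 distinct reps among the 18 weights ⇒ 6 W_19-linkage classes:

[[1], [2, 4, 7], [3, 5, 6, 12, 16], [8, 10, 18], [9, 13, 14, 15, 17], [11]]


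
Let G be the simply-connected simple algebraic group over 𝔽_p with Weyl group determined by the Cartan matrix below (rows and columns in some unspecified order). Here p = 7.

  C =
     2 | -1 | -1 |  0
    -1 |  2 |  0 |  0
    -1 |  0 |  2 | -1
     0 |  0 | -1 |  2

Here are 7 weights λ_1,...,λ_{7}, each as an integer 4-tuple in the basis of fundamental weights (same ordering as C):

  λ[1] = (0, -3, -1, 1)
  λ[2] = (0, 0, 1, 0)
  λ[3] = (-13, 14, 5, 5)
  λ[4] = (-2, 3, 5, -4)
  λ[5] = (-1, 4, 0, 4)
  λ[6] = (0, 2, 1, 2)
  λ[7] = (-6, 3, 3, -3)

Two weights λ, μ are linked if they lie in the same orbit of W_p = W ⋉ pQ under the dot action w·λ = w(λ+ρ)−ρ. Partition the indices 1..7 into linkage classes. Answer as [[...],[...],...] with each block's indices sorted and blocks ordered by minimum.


Root system A_4: the 4×4 matrix C matches after relabeling.

W_7-reps of the 7 weights in Ā_7 (same 4-coord order as C):

  λ_1+ρ ↦ (0, 1, 1, 1) · λ_2+ρ ↦ (1, 1, 2, 1) · λ_3+ρ ↦ (0, 1, 1, 1) · λ_4+ρ ↦ (1, 1, 2, 1) · λ_5+ρ ↦ (0, 1, 1, 1) · λ_6+ρ ↦ (1, 1, 2, 1) · λ_7+ρ ↦ (1, 1, 2, 1)

These 7 weights hit 2 W_7-dot-orbits; sizes (3, 4):

[[1, 3, 5], [2, 4, 6, 7]]


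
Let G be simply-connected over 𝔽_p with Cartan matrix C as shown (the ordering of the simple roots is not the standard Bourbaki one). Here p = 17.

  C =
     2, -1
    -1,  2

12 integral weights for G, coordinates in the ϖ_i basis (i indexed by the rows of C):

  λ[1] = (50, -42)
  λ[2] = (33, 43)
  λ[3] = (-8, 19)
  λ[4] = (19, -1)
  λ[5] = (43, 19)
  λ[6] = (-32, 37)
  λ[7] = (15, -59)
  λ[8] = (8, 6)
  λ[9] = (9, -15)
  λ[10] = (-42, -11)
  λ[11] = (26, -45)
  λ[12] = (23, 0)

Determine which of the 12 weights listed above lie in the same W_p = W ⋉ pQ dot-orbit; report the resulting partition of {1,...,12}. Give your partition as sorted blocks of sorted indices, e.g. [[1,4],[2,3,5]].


Root system A_2: the 2×2 matrix C matches after relabeling.

Ā_17 reps of the 12 weights (A_2, coords as presented):

  1: (0, 10) · 2: (0, 10) · 3: (4, 10) · 4: (14, 3) · 5: (4, 10) · 6: (4, 10) · 7: (9, 7) · 8: (9, 7) · 9: (4, 10) · 10: (0, 10) · 11: (0, 10) · 12: (9, 7)

These 12 weights hit 4 W_17-dot-orbits; sizes (4, 4, 1, 3):

[[1, 2, 10, 11], [3, 5, 6, 9], [4], [7, 8, 12]]


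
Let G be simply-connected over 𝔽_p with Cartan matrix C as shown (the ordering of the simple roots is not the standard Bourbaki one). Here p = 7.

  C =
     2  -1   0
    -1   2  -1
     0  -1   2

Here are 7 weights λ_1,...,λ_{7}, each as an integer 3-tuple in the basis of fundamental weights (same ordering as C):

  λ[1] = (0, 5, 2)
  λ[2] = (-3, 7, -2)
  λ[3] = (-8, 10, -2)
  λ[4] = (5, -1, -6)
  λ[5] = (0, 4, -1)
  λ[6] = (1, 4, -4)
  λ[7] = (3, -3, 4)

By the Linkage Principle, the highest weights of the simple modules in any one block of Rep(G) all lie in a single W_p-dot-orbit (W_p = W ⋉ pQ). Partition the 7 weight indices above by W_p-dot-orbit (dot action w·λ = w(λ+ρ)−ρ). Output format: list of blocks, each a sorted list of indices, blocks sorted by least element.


Cartan matrix: type A_3 (|W|=24); un-permuting the 3 rows.

Alcove-folded reps (p=7, 7 weights, presented ϖ-order):

  λ_1+ρ ↦ (2, 4, 0);  λ_2+ρ ↦ (1, 5, 0);  λ_3+ρ ↦ (3, 0, 3);  λ_4+ρ ↦ (1, 5, 0);  λ_5+ρ ↦ (1, 5, 0);  λ_6+ρ ↦ (2, 2, 3);  λ_7+ρ ↦ (2, 2, 3)

The 7 indices split into 4 linkage classes (same alcove rep ⇔ same W_7-dot-orbit):

[[1], [2, 4, 5], [3], [6, 7]]
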